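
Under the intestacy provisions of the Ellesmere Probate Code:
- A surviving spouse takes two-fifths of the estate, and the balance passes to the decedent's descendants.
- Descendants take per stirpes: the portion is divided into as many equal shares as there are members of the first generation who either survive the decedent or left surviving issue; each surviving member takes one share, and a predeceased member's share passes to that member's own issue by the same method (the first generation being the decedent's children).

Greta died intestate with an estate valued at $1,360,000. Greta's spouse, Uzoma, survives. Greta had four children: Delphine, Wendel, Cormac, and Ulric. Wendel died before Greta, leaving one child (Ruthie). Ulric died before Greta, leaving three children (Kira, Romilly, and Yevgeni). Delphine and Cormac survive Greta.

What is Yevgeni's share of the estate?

Uzoma takes two-fifths of $1,360,000 = $544,000. The remaining $816,000 passes to the descendants.
The descendants' portion ($816,000) is divided into 4 shares of $204,000: Delphine and Cormac each take $204,000; Wendel's $204,000 share passes to Wendel's issue; Ulric's $204,000 share passes to Ulric's issue.
Wendel's share ($204,000) passes entirely to Ruthie.
Ulric's share ($204,000) is divided into 3 shares of $68,000: Kira, Romilly, and Yevgeni each take $68,000.

Yevgeni receives $68,000.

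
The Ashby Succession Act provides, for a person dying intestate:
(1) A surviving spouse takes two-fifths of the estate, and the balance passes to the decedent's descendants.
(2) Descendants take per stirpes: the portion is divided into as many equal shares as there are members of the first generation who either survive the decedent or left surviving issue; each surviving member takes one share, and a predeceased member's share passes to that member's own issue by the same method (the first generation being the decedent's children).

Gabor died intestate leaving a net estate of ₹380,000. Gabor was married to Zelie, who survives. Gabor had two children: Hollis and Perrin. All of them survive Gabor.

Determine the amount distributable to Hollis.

Zelie takes two-fifths of ₹380,000 = ₹152,000. The remaining ₹228,000 passes to the descendants.
The descendants' portion (₹228,000) is divided into 2 shares of ₹114,000: Hollis and Perrin each take ₹114,000.

Hollis receives ₹114,000.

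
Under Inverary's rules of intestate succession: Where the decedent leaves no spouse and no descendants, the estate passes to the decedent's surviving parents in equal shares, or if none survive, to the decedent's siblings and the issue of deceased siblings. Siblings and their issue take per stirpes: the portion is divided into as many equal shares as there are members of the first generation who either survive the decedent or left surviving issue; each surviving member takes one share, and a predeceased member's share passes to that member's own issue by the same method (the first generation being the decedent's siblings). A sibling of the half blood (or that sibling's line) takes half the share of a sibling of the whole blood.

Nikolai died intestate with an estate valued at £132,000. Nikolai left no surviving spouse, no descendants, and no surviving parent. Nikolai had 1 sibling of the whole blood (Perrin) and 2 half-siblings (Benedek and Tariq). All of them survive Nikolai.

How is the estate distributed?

Perrin: £66,000; Benedek: £33,000; Tariq: £33,000

The entire £132,000 passes to the siblings and their issue.
Counting each half-blood sibling's line as half a unit, there are 2 units in £132,000, so one unit is £66,000. Whole-blood lines (Perrin) take £66,000 each; half-blood lines (Benedek and Tariq) take £33,000 each.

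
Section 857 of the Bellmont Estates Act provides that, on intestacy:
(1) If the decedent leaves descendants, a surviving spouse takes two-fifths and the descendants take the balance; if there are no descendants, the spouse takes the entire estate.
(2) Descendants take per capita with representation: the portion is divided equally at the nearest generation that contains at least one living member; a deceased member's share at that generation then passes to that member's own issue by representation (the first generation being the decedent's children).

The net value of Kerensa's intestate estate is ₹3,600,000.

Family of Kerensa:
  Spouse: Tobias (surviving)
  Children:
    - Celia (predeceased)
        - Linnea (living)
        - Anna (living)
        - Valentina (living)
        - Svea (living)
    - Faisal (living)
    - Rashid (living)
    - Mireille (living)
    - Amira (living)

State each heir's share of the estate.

Tobias takes two-fifths of ₹3,600,000 = ₹1,440,000. The remaining ₹2,160,000 passes to the descendants.
The descendants' portion (₹2,160,000) is divided into 5 shares of ₹432,000: Faisal, Rashid, Mireille, and Amira each take ₹432,000; Celia's ₹432,000 share passes to Celia's issue.
Celia's share (₹432,000) is divided into 4 shares of ₹108,000: Linnea, Anna, Valentina, and Svea each take ₹108,000.

Tobias: ₹1,440,000; Linnea: ₹108,000; Anna: ₹108,000; Valentina: ₹108,000; Svea: ₹108,000; Faisal: ₹432,000; Rashid: ₹432,000; Mireille: ₹432,000; Amira: ₹432,000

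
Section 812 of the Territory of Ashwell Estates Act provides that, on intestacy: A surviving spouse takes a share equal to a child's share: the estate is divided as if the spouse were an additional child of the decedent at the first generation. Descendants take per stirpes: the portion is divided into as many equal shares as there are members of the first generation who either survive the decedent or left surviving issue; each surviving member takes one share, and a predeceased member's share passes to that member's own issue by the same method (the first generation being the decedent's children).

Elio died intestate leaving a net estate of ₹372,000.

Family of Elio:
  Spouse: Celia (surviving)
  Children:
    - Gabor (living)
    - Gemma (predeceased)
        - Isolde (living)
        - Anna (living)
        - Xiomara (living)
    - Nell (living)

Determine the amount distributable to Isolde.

The spouse counts as an additional share at the children's level, so there are 4 primary shares of ₹93,000. Celia takes one such share (₹93,000).
The children's combined portion (₹279,000) is divided into 3 shares of ₹93,000: Gabor and Nell each take ₹93,000; Gemma's ₹93,000 share passes to Gemma's issue.
Gemma's share (₹93,000) is divided into 3 shares of ₹31,000: Isolde, Anna, and Xiomara each take ₹31,000.

Isolde receives ₹31,000.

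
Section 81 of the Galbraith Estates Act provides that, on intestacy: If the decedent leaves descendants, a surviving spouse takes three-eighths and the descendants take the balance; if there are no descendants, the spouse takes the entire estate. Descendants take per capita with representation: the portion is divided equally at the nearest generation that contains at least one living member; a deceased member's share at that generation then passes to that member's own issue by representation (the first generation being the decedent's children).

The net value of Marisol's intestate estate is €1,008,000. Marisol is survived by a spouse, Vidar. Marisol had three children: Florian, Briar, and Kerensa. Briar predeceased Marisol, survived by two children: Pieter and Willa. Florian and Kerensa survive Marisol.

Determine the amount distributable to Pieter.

Pieter receives €105,000.

Vidar takes three-eighths of €1,008,000 = €378,000. The remaining €630,000 passes to the descendants.
The descendants' portion (€630,000) is divided into 3 shares of €210,000: Florian and Kerensa each take €210,000; Briar's €210,000 share passes to Briar's issue.
Briar's share (€210,000) is divided into 2 shares of €105,000: Pieter and Willa each take €105,000.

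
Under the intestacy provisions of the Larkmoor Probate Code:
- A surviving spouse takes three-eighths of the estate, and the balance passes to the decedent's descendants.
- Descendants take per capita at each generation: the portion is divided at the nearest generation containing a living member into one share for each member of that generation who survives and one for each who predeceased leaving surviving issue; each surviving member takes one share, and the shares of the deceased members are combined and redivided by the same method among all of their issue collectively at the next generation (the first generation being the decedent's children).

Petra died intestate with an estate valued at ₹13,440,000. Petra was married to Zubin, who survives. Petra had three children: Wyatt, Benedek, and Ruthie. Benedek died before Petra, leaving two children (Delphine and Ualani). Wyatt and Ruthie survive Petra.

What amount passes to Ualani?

Zubin takes three-eighths of ₹13,440,000 = ₹5,040,000. The remaining ₹8,400,000 passes to the descendants.
The descendants' portion (₹8,400,000) is divided at the children's generation into 3 shares of ₹2,800,000. Wyatt and Ruthie each take ₹2,800,000. The remaining share for the deceased Benedek (₹2,800,000) is carried to the next generation.
That pool (₹2,800,000) is divided at the grandchildren's generation equally among Delphine and Ualani: ₹1,400,000 each.

Ualani receives ₹1,400,000.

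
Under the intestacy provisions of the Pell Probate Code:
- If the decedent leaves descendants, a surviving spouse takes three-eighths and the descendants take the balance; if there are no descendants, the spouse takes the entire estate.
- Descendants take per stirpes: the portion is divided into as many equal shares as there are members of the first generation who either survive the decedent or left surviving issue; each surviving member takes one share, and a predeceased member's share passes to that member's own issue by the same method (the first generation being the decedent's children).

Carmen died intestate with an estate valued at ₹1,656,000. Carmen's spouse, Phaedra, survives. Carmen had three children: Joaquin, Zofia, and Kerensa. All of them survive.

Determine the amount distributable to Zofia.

Phaedra takes three-eighths of ₹1,656,000 = ₹621,000. The remaining ₹1,035,000 passes to the descendants.
The descendants' portion (₹1,035,000) is divided into 3 shares of ₹345,000: Joaquin, Zofia, and Kerensa each take ₹345,000.

Zofia receives ₹345,000.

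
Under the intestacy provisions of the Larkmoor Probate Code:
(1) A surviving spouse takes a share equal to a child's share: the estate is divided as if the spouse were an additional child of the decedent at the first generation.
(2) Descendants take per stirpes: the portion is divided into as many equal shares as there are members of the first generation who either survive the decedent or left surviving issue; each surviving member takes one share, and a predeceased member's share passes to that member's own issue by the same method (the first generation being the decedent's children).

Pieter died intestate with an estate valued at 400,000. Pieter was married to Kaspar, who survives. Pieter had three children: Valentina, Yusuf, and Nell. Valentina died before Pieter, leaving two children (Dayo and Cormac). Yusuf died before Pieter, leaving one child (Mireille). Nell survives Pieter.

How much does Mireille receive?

The spouse counts as an additional share at the children's level, so there are 4 primary shares of 100,000. Kaspar takes one such share (100,000).
The children's combined portion (300,000) is divided into 3 shares of 100,000: Nell takes 100,000; Valentina's 100,000 share passes to Valentina's issue; Yusuf's 100,000 share passes to Yusuf's issue.
Valentina's share (100,000) is divided into 2 shares of 50,000: Dayo and Cormac each take 50,000.
Yusuf's share (100,000) passes entirely to Mireille.

Mireille receives 100,000.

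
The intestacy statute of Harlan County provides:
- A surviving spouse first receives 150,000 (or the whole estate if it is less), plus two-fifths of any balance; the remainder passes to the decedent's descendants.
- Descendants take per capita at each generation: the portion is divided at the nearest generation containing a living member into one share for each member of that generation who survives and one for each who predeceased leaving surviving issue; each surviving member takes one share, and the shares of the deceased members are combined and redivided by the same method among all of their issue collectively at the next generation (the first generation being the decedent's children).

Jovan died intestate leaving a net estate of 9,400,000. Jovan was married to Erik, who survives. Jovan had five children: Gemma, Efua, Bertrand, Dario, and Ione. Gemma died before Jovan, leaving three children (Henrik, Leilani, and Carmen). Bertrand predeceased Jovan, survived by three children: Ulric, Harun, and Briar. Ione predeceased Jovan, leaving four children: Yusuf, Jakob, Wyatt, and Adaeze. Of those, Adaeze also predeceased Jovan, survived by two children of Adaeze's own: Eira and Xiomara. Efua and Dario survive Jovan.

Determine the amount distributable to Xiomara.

Xiomara receives 166,500.

Erik first takes 150,000, leaving a balance of 9,250,000. Erik then takes two-fifths of the balance (3,700,000), for a total of 3,850,000. The remaining 5,550,000 passes to the descendants.
The descendants' portion (5,550,000) is divided at the children's generation into 5 shares of 1,110,000. Efua and Dario each take 1,110,000. The 3 shares of the deceased (Gemma, Bertrand, and Ione) are combined into a pool of 3,330,000.
That pool (3,330,000) is divided at the grandchildren's generation into 10 shares of 333,000. Henrik, Leilani, Carmen, Ulric, Harun, Briar, Yusuf, Jakob, and Wyatt each take 333,000. The remaining share for the deceased Adaeze (333,000) is carried to the next generation.
That pool (333,000) is divided at the great-grandchildren's generation equally among Eira and Xiomara: 166,500 each.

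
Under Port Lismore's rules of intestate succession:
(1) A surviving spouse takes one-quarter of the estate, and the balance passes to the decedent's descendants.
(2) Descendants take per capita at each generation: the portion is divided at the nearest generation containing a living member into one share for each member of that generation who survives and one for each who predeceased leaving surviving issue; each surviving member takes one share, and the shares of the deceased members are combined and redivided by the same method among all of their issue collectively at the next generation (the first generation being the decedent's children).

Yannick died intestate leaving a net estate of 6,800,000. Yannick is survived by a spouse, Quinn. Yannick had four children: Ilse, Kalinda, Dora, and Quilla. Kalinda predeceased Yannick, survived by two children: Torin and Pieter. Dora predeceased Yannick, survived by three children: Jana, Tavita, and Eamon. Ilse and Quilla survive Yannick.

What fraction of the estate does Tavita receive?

Tavita receives 3/40 of the estate.

Quinn takes one-quarter of 6,800,000 = 1,700,000. The remaining 5,100,000 passes to the descendants.
The descendants' portion (5,100,000) is divided at the children's generation into 4 shares of 1,275,000. Ilse and Quilla each take 1,275,000. The 2 shares of the deceased (Kalinda and Dora) are combined into a pool of 2,550,000.
That pool (2,550,000) is divided at the grandchildren's generation equally among Torin, Pieter, Jana, Tavita, and Eamon: 510,000 each.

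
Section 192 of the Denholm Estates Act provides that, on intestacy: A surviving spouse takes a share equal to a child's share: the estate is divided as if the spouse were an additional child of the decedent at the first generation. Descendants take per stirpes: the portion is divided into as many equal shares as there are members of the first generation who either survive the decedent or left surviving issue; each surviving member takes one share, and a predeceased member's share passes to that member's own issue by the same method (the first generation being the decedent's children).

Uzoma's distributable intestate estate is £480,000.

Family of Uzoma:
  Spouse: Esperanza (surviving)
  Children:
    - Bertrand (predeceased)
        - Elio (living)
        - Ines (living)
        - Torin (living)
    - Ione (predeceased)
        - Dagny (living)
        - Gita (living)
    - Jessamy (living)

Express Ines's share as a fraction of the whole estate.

Ines receives 1/12 of the estate.

The spouse counts as an additional share at the children's level, so there are 4 primary shares of £120,000. Esperanza takes one such share (£120,000).
The children's combined portion (£360,000) is divided into 3 shares of £120,000: Jessamy takes £120,000; Bertrand's £120,000 share passes to Bertrand's issue; Ione's £120,000 share passes to Ione's issue.
Bertrand's share (£120,000) is divided into 3 shares of £40,000: Elio, Ines, and Torin each take £40,000.
Ione's share (£120,000) is divided into 2 shares of £60,000: Dagny and Gita each take £60,000.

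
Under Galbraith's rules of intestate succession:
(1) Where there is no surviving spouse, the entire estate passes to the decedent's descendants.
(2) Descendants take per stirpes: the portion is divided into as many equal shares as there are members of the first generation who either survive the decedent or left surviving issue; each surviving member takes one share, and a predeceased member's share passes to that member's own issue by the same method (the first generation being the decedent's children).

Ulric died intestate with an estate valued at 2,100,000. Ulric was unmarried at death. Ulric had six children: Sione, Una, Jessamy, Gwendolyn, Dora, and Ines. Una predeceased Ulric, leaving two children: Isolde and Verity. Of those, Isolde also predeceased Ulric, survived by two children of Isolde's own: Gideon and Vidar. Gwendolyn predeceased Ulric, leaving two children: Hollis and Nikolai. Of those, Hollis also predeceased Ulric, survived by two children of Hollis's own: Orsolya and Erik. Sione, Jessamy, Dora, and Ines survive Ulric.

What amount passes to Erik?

Erik receives 87,500.

The entire 2,100,000 passes to the descendants.
That amount (2,100,000) is divided into 6 shares of 350,000: Sione, Jessamy, Dora, and Ines each take 350,000; Una's 350,000 share passes to Una's issue; Gwendolyn's 350,000 share passes to Gwendolyn's issue.
Una's share (350,000) is divided into 2 shares of 175,000: Verity takes 175,000; Isolde's 175,000 share passes to Isolde's issue.
Isolde's share (175,000) is divided into 2 shares of 87,500: Gideon and Vidar each take 87,500.
Gwendolyn's share (350,000) is divided into 2 shares of 175,000: Nikolai takes 175,000; Hollis's 175,000 share passes to Hollis's issue.
Hollis's share (175,000) is divided into 2 shares of 87,500: Orsolya and Erik each take 87,500.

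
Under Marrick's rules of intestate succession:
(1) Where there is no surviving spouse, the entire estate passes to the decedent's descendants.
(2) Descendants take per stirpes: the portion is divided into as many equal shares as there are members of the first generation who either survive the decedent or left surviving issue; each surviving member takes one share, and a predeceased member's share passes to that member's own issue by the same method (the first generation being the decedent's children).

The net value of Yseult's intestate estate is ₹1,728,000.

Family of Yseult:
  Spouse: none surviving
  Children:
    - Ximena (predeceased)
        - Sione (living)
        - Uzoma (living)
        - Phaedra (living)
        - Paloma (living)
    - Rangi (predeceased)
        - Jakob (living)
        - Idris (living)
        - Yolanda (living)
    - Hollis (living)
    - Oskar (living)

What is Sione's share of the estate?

The entire ₹1,728,000 passes to the descendants.
That amount (₹1,728,000) is divided into 4 shares of ₹432,000: Hollis and Oskar each take ₹432,000; Ximena's ₹432,000 share passes to Ximena's issue; Rangi's ₹432,000 share passes to Rangi's issue.
Ximena's share (₹432,000) is divided into 4 shares of ₹108,000: Sione, Uzoma, Phaedra, and Paloma each take ₹108,000.
Rangi's share (₹432,000) is divided into 3 shares of ₹144,000: Jakob, Idris, and Yolanda each take ₹144,000.

Sione receives ₹108,000.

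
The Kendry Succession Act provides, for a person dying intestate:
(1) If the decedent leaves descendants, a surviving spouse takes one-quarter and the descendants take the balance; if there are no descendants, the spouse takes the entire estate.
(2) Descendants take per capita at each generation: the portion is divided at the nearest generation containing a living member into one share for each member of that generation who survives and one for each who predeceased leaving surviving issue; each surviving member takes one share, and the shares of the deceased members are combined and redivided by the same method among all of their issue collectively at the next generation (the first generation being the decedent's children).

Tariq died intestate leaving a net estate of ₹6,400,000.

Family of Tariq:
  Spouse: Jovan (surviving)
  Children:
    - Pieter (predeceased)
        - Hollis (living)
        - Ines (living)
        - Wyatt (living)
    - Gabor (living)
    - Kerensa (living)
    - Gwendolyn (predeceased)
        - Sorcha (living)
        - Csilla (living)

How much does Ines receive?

Ines receives ₹480,000.

Jovan takes one-quarter of ₹6,400,000 = ₹1,600,000. The remaining ₹4,800,000 passes to the descendants.
The descendants' portion (₹4,800,000) is divided at the children's generation into 4 shares of ₹1,200,000. Gabor and Kerensa each take ₹1,200,000. The 2 shares of the deceased (Pieter and Gwendolyn) are combined into a pool of ₹2,400,000.
That pool (₹2,400,000) is divided at the grandchildren's generation equally among Hollis, Ines, Wyatt, Sorcha, and Csilla: ₹480,000 each.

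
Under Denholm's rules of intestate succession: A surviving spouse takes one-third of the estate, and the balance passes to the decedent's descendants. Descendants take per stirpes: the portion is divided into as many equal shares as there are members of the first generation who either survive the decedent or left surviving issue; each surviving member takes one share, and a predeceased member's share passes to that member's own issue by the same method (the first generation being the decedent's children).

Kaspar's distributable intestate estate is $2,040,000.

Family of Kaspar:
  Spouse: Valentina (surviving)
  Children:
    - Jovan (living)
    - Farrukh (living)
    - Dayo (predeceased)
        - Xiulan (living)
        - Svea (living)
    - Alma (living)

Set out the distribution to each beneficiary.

Valentina takes one-third of $2,040,000 = $680,000. The remaining $1,360,000 passes to the descendants.
The descendants' portion ($1,360,000) is divided into 4 shares of $340,000: Jovan, Farrukh, and Alma each take $340,000; Dayo's $340,000 share passes to Dayo's issue.
Dayo's share ($340,000) is divided into 2 shares of $170,000: Xiulan and Svea each take $170,000.

Valentina: $680,000; Jovan: $340,000; Farrukh: $340,000; Xiulan: $170,000; Svea: $170,000; Alma: $340,000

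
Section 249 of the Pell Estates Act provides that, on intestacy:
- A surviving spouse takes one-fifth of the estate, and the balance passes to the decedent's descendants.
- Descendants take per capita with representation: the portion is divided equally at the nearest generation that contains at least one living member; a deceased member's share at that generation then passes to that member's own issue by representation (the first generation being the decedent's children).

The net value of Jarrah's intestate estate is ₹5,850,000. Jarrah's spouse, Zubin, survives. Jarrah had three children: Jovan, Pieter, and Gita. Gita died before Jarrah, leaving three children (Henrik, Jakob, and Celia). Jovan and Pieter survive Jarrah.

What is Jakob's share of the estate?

Zubin takes one-fifth of ₹5,850,000 = ₹1,170,000. The remaining ₹4,680,000 passes to the descendants.
The descendants' portion (₹4,680,000) is divided into 3 shares of ₹1,560,000: Jovan and Pieter each take ₹1,560,000; Gita's ₹1,560,000 share passes to Gita's issue.
Gita's share (₹1,560,000) is divided into 3 shares of ₹520,000: Henrik, Jakob, and Celia each take ₹520,000.

Jakob receives ₹520,000.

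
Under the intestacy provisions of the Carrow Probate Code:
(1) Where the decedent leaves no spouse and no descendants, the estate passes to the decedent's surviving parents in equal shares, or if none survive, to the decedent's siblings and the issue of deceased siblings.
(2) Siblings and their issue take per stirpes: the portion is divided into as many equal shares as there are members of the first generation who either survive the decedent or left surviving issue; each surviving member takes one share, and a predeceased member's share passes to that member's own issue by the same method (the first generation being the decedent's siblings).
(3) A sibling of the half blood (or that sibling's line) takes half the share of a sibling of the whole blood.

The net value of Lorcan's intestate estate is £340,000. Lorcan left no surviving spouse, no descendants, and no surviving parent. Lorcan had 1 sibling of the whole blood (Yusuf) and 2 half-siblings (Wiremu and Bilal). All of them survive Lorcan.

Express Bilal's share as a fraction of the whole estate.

The entire £340,000 passes to the siblings and their issue.
Counting each half-blood sibling's line as half a unit, there are 2 units in £340,000, so one unit is £170,000. Whole-blood lines (Yusuf) take £170,000 each; half-blood lines (Wiremu and Bilal) take £85,000 each.

Bilal receives 1/4 of the estate.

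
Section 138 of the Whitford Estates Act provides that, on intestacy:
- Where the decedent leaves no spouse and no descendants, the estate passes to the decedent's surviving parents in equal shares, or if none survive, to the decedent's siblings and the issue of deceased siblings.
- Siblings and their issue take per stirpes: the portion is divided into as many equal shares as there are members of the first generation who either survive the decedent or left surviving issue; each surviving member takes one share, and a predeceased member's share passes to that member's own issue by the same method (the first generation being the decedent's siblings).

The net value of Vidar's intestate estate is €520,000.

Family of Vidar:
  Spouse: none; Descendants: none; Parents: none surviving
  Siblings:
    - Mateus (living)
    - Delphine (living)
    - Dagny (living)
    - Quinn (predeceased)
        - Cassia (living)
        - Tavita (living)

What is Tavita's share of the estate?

The entire €520,000 passes to the siblings and their issue.
That amount (€520,000) is divided into 4 shares of €130,000: Mateus, Delphine, and Dagny each take €130,000; Quinn's €130,000 share passes to Quinn's issue.
Quinn's share (€130,000) is divided into 2 shares of €65,000: Cassia and Tavita each take €65,000.

Tavita receives €65,000.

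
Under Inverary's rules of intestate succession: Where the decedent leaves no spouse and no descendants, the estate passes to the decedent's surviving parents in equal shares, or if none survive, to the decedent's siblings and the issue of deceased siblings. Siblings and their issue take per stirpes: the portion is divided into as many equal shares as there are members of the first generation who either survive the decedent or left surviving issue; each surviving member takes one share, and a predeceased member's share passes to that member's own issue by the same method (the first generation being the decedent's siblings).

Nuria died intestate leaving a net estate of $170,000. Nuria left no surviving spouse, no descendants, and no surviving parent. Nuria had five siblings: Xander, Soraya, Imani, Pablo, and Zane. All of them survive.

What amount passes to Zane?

Zane receives $34,000.

The entire $170,000 passes to the siblings and their issue.
That amount ($170,000) is divided into 5 shares of $34,000: Xander, Soraya, Imani, Pablo, and Zane each take $34,000.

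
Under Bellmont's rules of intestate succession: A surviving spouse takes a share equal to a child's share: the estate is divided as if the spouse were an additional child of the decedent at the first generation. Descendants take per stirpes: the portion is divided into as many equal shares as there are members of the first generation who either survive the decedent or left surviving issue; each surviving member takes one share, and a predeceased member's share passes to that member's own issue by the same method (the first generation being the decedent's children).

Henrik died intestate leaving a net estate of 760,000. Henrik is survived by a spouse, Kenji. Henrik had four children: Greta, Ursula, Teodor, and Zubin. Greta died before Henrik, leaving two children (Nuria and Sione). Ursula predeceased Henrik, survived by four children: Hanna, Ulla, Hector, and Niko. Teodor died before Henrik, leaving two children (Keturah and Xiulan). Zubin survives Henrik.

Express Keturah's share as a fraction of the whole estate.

Keturah receives 1/10 of the estate.

The spouse counts as an additional share at the children's level, so there are 5 primary shares of 152,000. Kenji takes one such share (152,000).
The children's combined portion (608,000) is divided into 4 shares of 152,000: Zubin takes 152,000; Greta's 152,000 share passes to Greta's issue; Ursula's 152,000 share passes to Ursula's issue; Teodor's 152,000 share passes to Teodor's issue.
Greta's share (152,000) is divided into 2 shares of 76,000: Nuria and Sione each take 76,000.
Ursula's share (152,000) is divided into 4 shares of 38,000: Hanna, Ulla, Hector, and Niko each take 38,000.
Teodor's share (152,000) is divided into 2 shares of 76,000: Keturah and Xiulan each take 76,000.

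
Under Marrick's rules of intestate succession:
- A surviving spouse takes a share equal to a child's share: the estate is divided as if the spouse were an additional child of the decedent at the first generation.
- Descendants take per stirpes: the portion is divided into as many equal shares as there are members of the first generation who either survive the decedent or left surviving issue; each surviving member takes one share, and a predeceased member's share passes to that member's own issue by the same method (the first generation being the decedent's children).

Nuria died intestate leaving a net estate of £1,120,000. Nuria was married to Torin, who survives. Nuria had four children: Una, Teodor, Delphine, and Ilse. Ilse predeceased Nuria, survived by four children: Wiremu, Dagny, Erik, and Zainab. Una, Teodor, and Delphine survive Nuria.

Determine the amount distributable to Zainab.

Zainab receives £56,000.

The spouse counts as an additional share at the children's level, so there are 5 primary shares of £224,000. Torin takes one such share (£224,000).
The children's combined portion (£896,000) is divided into 4 shares of £224,000: Una, Teodor, and Delphine each take £224,000; Ilse's £224,000 share passes to Ilse's issue.
Ilse's share (£224,000) is divided into 4 shares of £56,000: Wiremu, Dagny, Erik, and Zainab each take £56,000.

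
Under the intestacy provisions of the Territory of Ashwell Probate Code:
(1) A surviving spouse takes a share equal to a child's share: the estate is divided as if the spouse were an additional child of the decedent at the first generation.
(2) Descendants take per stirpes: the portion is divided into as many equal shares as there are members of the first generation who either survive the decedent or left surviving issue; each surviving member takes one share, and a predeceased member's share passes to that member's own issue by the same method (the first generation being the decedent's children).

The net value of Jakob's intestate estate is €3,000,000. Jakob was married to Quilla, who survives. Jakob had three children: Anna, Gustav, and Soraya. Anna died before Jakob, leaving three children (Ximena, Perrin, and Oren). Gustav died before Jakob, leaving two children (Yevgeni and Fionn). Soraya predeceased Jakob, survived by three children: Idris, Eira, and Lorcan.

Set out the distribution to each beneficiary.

Quilla: €750,000; Ximena: €250,000; Perrin: €250,000; Oren: €250,000; Yevgeni: €375,000; Fionn: €375,000; Idris: €250,000; Eira: €250,000; Lorcan: €250,000

The spouse counts as an additional share at the children's level, so there are 4 primary shares of €750,000. Quilla takes one such share (€750,000).
The children's combined portion (€2,250,000) is divided into 3 shares of €750,000: Anna's €750,000 share passes to Anna's issue; Gustav's €750,000 share passes to Gustav's issue; Soraya's €750,000 share passes to Soraya's issue.
Anna's share (€750,000) is divided into 3 shares of €250,000: Ximena, Perrin, and Oren each take €250,000.
Gustav's share (€750,000) is divided into 2 shares of €375,000: Yevgeni and Fionn each take €375,000.
Soraya's share (€750,000) is divided into 3 shares of €250,000: Idris, Eira, and Lorcan each take €250,000.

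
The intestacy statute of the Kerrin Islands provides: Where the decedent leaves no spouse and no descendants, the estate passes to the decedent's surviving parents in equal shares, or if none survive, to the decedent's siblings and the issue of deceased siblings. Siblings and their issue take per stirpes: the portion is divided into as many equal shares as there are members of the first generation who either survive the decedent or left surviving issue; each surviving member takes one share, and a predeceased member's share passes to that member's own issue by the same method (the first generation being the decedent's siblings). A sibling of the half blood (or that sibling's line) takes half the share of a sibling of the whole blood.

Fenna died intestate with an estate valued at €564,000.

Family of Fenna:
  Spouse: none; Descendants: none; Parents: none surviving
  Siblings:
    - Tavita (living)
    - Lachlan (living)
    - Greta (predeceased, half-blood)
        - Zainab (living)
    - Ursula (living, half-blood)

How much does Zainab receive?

The entire €564,000 passes to the siblings and their issue.
Counting each half-blood sibling's line as half a unit, there are 3 units in €564,000, so one unit is €188,000. Whole-blood lines (Tavita and Lachlan) take €188,000 each; half-blood lines (Greta and Ursula) take €94,000 each.
Greta's share (€94,000) passes entirely to Zainab.

Zainab receives €94,000.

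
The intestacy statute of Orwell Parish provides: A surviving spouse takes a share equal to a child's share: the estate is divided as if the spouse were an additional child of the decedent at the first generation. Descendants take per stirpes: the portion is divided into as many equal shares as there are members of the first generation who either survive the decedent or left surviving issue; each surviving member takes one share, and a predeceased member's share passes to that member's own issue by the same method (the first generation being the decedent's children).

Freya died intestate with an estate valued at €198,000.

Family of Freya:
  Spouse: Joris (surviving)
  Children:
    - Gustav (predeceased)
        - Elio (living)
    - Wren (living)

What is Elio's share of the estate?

The spouse counts as an additional share at the children's level, so there are 3 primary shares of €66,000. Joris takes one such share (€66,000).
The children's combined portion (€132,000) is divided into 2 shares of €66,000: Wren takes €66,000; Gustav's €66,000 share passes to Gustav's issue.
Gustav's share (€66,000) passes entirely to Elio.

Elio receives €66,000.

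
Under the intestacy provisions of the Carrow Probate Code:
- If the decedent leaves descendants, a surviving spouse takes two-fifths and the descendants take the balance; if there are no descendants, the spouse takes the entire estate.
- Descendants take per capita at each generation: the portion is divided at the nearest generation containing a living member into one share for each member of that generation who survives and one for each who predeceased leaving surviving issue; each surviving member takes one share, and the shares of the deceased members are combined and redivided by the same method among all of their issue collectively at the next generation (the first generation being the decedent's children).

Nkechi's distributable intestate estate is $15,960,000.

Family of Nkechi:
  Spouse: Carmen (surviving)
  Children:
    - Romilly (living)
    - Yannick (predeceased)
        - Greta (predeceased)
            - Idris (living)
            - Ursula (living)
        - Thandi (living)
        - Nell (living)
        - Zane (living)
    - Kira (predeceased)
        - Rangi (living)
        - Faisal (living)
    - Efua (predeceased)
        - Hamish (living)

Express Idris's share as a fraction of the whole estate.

Idris receives 9/280 of the estate.

Carmen takes two-fifths of $15,960,000 = $6,384,000. The remaining $9,576,000 passes to the descendants.
The descendants' portion ($9,576,000) is divided at the children's generation into 4 shares of $2,394,000. Romilly takes $2,394,000. The 3 shares of the deceased (Yannick, Kira, and Efua) are combined into a pool of $7,182,000.
That pool ($7,182,000) is divided at the grandchildren's generation into 7 shares of $1,026,000. Thandi, Nell, Zane, Rangi, Faisal, and Hamish each take $1,026,000. The remaining share for the deceased Greta ($1,026,000) is carried to the next generation.
That pool ($1,026,000) is divided at the great-grandchildren's generation equally among Idris and Ursula: $513,000 each.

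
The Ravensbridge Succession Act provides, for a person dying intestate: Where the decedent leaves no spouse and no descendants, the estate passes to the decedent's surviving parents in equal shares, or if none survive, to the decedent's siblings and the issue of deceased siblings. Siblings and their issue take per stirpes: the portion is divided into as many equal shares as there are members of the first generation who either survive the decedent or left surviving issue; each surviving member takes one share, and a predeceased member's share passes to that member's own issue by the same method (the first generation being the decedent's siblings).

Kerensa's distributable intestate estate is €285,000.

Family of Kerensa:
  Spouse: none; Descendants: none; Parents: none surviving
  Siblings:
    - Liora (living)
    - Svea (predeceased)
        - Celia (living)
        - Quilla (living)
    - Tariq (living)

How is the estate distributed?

Liora: €95,000; Celia: €47,500; Quilla: €47,500; Tariq: €95,000

The entire €285,000 passes to the siblings and their issue.
That amount (€285,000) is divided into 3 shares of €95,000: Liora and Tariq each take €95,000; Svea's €95,000 share passes to Svea's issue.
Svea's share (€95,000) is divided into 2 shares of €47,500: Celia and Quilla each take €47,500.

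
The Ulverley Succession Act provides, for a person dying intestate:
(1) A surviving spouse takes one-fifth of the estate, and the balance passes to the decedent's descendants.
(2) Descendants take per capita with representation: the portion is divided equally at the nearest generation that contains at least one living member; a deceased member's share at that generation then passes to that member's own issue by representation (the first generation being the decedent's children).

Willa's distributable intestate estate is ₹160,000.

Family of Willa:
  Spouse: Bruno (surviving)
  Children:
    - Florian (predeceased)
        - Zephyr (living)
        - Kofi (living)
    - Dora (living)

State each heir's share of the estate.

Bruno takes one-fifth of ₹160,000 = ₹32,000. The remaining ₹128,000 passes to the descendants.
The descendants' portion (₹128,000) is divided into 2 shares of ₹64,000: Dora takes ₹64,000; Florian's ₹64,000 share passes to Florian's issue.
Florian's share (₹64,000) is divided into 2 shares of ₹32,000: Zephyr and Kofi each take ₹32,000.

Bruno: ₹32,000; Zephyr: ₹32,000; Kofi: ₹32,000; Dora: ₹64,000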